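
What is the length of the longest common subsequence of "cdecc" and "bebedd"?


LCS of "cdecc" and "bebedd"
DP table:
           b    e    b    e    d    d
      0    0    0    0    0    0    0
  c   0    0    0    0    0    0    0
  d   0    0    0    0    0    1    1
  e   0    0    1    1    1    1    1
  c   0    0    1    1    1    1    1
  c   0    0    1    1    1    1    1
LCS length = dp[5][6] = 1

1


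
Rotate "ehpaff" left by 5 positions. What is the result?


Input: "ehpaff", rotate left by 5
First 5 characters: "ehpaf"
Remaining characters: "f"
Concatenate remaining + first: "f" + "ehpaf" = "fehpaf"

fehpaf


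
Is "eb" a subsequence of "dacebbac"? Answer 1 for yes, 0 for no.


Check if "eb" is a subsequence of "dacebbac"
Greedy scan:
  Position 0 ('d'): no match needed
  Position 1 ('a'): no match needed
  Position 2 ('c'): no match needed
  Position 3 ('e'): matches sub[0] = 'e'
  Position 4 ('b'): matches sub[1] = 'b'
  Position 5 ('b'): no match needed
  Position 6 ('a'): no match needed
  Position 7 ('c'): no match needed
All 2 characters matched => is a subsequence

1


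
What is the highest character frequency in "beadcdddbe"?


Input: beadcdddbe
Character counts:
  'a': 1
  'b': 2
  'c': 1
  'd': 4
  'e': 2
Maximum frequency: 4

4


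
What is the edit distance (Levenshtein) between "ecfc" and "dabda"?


Computing edit distance: "ecfc" -> "dabda"
DP table:
           d    a    b    d    a
      0    1    2    3    4    5
  e   1    1    2    3    4    5
  c   2    2    2    3    4    5
  f   3    3    3    3    4    5
  c   4    4    4    4    4    5
Edit distance = dp[4][5] = 5

5


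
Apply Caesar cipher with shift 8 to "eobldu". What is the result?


Caesar cipher: shift "eobldu" by 8
  'e' (pos 4) + 8 = pos 12 = 'm'
  'o' (pos 14) + 8 = pos 22 = 'w'
  'b' (pos 1) + 8 = pos 9 = 'j'
  'l' (pos 11) + 8 = pos 19 = 't'
  'd' (pos 3) + 8 = pos 11 = 'l'
  'u' (pos 20) + 8 = pos 2 = 'c'
Result: mwjtlc

mwjtlc


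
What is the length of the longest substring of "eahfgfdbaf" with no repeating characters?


Input: "eahfgfdbaf"
Sliding window (track last position of each char):
  Position 0 ('e'): window [0,0] length 1 -- new best
  Position 1 ('a'): window [0,1] length 2 -- new best
  Position 2 ('h'): window [0,2] length 3 -- new best
  Position 3 ('f'): window [0,3] length 4 -- new best
  Position 4 ('g'): window [0,4] length 5 -- new best
  Position 5 ('f'): repeat (last at 3), move window start to 4
  Position 5 ('f'): window [4,5] length 2
  Position 6 ('d'): window [4,6] length 3
  Position 7 ('b'): window [4,7] length 4
  Position 8 ('a'): window [4,8] length 5
  Position 9 ('f'): repeat (last at 5), move window start to 6
  Position 9 ('f'): window [6,9] length 4
Longest substring with no repeats: "eahfg" with length 5

5


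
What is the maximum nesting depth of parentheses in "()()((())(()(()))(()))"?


Input: "()()((())(()(()))(()))"
Tracking depth:
  Position 0 '(': depth becomes 1
  Position 1 ')': depth becomes 0
  Position 2 '(': depth becomes 1
  Position 3 ')': depth becomes 0
  Position 4 '(': depth becomes 1
  Position 5 '(': depth becomes 2
  Position 6 '(': depth becomes 3
  Position 7 ')': depth becomes 2
  Position 8 ')': depth becomes 1
  Position 9 '(': depth becomes 2
  Position 10 '(': depth becomes 3
  Position 11 ')': depth becomes 2
  Position 12 '(': depth becomes 3
  Position 13 '(': depth becomes 4
  Position 14 ')': depth becomes 3
  Position 15 ')': depth becomes 2
  Position 16 ')': depth becomes 1
  Position 17 '(': depth becomes 2
  Position 18 '(': depth becomes 3
  Position 19 ')': depth becomes 2
  Position 20 ')': depth becomes 1
  Position 21 ')': depth becomes 0
Maximum depth reached: 4

4


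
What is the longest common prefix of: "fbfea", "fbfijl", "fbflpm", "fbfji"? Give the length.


Words: fbfea, fbfijl, fbflpm, fbfji
  Position 0: all 'f' => match
  Position 1: all 'b' => match
  Position 2: all 'f' => match
  Position 3: ('e', 'i', 'l', 'j') => mismatch, stop
LCP = "fbf" (length 3)

3


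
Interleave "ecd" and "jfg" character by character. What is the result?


Interleaving "ecd" and "jfg":
  Position 0: 'e' from first, 'j' from second => "ej"
  Position 1: 'c' from first, 'f' from second => "cf"
  Position 2: 'd' from first, 'g' from second => "dg"
Result: ejcfdg

ejcfdg


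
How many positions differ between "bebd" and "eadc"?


Comparing "bebd" and "eadc" position by position:
  Position 0: 'b' vs 'e' => DIFFER
  Position 1: 'e' vs 'a' => DIFFER
  Position 2: 'b' vs 'd' => DIFFER
  Position 3: 'd' vs 'c' => DIFFER
Positions that differ: 4

4


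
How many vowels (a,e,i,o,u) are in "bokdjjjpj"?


Input: bokdjjjpj
Checking each character:
  'b' at position 0: consonant
  'o' at position 1: vowel (running total: 1)
  'k' at position 2: consonant
  'd' at position 3: consonant
  'j' at position 4: consonant
  'j' at position 5: consonant
  'j' at position 6: consonant
  'p' at position 7: consonant
  'j' at position 8: consonant
Total vowels: 1

1


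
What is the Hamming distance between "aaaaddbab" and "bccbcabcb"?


Comparing "aaaaddbab" and "bccbcabcb" position by position:
  Position 0: 'a' vs 'b' => differ
  Position 1: 'a' vs 'c' => differ
  Position 2: 'a' vs 'c' => differ
  Position 3: 'a' vs 'b' => differ
  Position 4: 'd' vs 'c' => differ
  Position 5: 'd' vs 'a' => differ
  Position 6: 'b' vs 'b' => same
  Position 7: 'a' vs 'c' => differ
  Position 8: 'b' vs 'b' => same
Total differences (Hamming distance): 7

7


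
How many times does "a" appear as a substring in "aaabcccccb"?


Searching for "a" in "aaabcccccb"
Scanning each position:
  Position 0: "a" => MATCH
  Position 1: "a" => MATCH
  Position 2: "a" => MATCH
  Position 3: "b" => no
  Position 4: "c" => no
  Position 5: "c" => no
  Position 6: "c" => no
  Position 7: "c" => no
  Position 8: "c" => no
  Position 9: "b" => no
Total occurrences: 3

3


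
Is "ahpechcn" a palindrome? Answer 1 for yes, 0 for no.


Input: ahpechcn
Reversed: nchcepha
  Compare pos 0 ('a') with pos 7 ('n'): MISMATCH
  Compare pos 1 ('h') with pos 6 ('c'): MISMATCH
  Compare pos 2 ('p') with pos 5 ('h'): MISMATCH
  Compare pos 3 ('e') with pos 4 ('c'): MISMATCH
Result: not a palindrome

0


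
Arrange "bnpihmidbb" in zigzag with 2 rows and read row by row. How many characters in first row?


Zigzag "bnpihmidbb" into 2 rows:
Placing characters:
  'b' => row 0
  'n' => row 1
  'p' => row 0
  'i' => row 1
  'h' => row 0
  'm' => row 1
  'i' => row 0
  'd' => row 1
  'b' => row 0
  'b' => row 1
Rows:
  Row 0: "bphib"
  Row 1: "nimdb"
First row length: 5

5


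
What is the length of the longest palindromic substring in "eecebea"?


Input: "eecebea"
Checking substrings for palindromes:
  [1:4] "ece" (len 3) => palindrome
  [3:6] "ebe" (len 3) => palindrome
  [0:2] "ee" (len 2) => palindrome
Longest palindromic substring: "ece" with length 3

3


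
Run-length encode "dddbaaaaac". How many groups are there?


Input: dddbaaaaac
Scanning for consecutive runs:
  Group 1: 'd' x 3 (positions 0-2)
  Group 2: 'b' x 1 (positions 3-3)
  Group 3: 'a' x 5 (positions 4-8)
  Group 4: 'c' x 1 (positions 9-9)
Total groups: 4

4


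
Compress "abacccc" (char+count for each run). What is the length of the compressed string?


Input: abacccc
Runs:
  'a' x 1 => "a1"
  'b' x 1 => "b1"
  'a' x 1 => "a1"
  'c' x 4 => "c4"
Compressed: "a1b1a1c4"
Compressed length: 8

8


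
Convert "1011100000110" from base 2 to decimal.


Input: "1011100000110" in base 2
Positional expansion:
  Digit '1' (value 1) x 2^12 = 4096
  Digit '0' (value 0) x 2^11 = 0
  Digit '1' (value 1) x 2^10 = 1024
  Digit '1' (value 1) x 2^9 = 512
  Digit '1' (value 1) x 2^8 = 256
  Digit '0' (value 0) x 2^7 = 0
  Digit '0' (value 0) x 2^6 = 0
  Digit '0' (value 0) x 2^5 = 0
  Digit '0' (value 0) x 2^4 = 0
  Digit '0' (value 0) x 2^3 = 0
  Digit '1' (value 1) x 2^2 = 4
  Digit '1' (value 1) x 2^1 = 2
  Digit '0' (value 0) x 2^0 = 0
Sum = 5894

5894


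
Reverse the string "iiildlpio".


Input: iiildlpio
Reading characters right to left:
  Position 8: 'o'
  Position 7: 'i'
  Position 6: 'p'
  Position 5: 'l'
  Position 4: 'd'
  Position 3: 'l'
  Position 2: 'i'
  Position 1: 'i'
  Position 0: 'i'
Reversed: oipldliii

oipldliii


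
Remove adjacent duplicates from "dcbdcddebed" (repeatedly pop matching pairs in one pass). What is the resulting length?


Input: dcbdcddebed
Stack-based adjacent duplicate removal:
  Read 'd': push. Stack: d
  Read 'c': push. Stack: dc
  Read 'b': push. Stack: dcb
  Read 'd': push. Stack: dcbd
  Read 'c': push. Stack: dcbdc
  Read 'd': push. Stack: dcbdcd
  Read 'd': matches stack top 'd' => pop. Stack: dcbdc
  Read 'e': push. Stack: dcbdce
  Read 'b': push. Stack: dcbdceb
  Read 'e': push. Stack: dcbdcebe
  Read 'd': push. Stack: dcbdcebed
Final stack: "dcbdcebed" (length 9)

9


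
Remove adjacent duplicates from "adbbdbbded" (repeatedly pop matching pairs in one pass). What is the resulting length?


Input: adbbdbbded
Stack-based adjacent duplicate removal:
  Read 'a': push. Stack: a
  Read 'd': push. Stack: ad
  Read 'b': push. Stack: adb
  Read 'b': matches stack top 'b' => pop. Stack: ad
  Read 'd': matches stack top 'd' => pop. Stack: a
  Read 'b': push. Stack: ab
  Read 'b': matches stack top 'b' => pop. Stack: a
  Read 'd': push. Stack: ad
  Read 'e': push. Stack: ade
  Read 'd': push. Stack: aded
Final stack: "aded" (length 4)

4


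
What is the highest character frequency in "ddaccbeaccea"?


Input: ddaccbeaccea
Character counts:
  'a': 3
  'b': 1
  'c': 4
  'd': 2
  'e': 2
Maximum frequency: 4

4


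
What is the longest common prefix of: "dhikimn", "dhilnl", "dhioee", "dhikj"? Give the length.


Words: dhikimn, dhilnl, dhioee, dhikj
  Position 0: all 'd' => match
  Position 1: all 'h' => match
  Position 2: all 'i' => match
  Position 3: ('k', 'l', 'o', 'k') => mismatch, stop
LCP = "dhi" (length 3)

3


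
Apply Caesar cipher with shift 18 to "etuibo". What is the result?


Caesar cipher: shift "etuibo" by 18
  'e' (pos 4) + 18 = pos 22 = 'w'
  't' (pos 19) + 18 = pos 11 = 'l'
  'u' (pos 20) + 18 = pos 12 = 'm'
  'i' (pos 8) + 18 = pos 0 = 'a'
  'b' (pos 1) + 18 = pos 19 = 't'
  'o' (pos 14) + 18 = pos 6 = 'g'
Result: wlmatg

wlmatg


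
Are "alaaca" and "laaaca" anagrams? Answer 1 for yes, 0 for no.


Strings: "alaaca", "laaaca"
Sorted first:  aaaacl
Sorted second: aaaacl
Sorted forms match => anagrams

1


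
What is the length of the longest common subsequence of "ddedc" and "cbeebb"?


LCS of "ddedc" and "cbeebb"
DP table:
           c    b    e    e    b    b
      0    0    0    0    0    0    0
  d   0    0    0    0    0    0    0
  d   0    0    0    0    0    0    0
  e   0    0    0    1    1    1    1
  d   0    0    0    1    1    1    1
  c   0    1    1    1    1    1    1
LCS length = dp[5][6] = 1

1


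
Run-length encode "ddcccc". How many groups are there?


Input: ddcccc
Scanning for consecutive runs:
  Group 1: 'd' x 2 (positions 0-1)
  Group 2: 'c' x 4 (positions 2-5)
Total groups: 2

2


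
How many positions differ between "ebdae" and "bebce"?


Comparing "ebdae" and "bebce" position by position:
  Position 0: 'e' vs 'b' => DIFFER
  Position 1: 'b' vs 'e' => DIFFER
  Position 2: 'd' vs 'b' => DIFFER
  Position 3: 'a' vs 'c' => DIFFER
  Position 4: 'e' vs 'e' => same
Positions that differ: 4

4


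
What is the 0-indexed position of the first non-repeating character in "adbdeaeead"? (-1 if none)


Input: adbdeaeead
Character frequencies:
  'a': 3
  'b': 1
  'd': 3
  'e': 3
Scanning left to right for freq == 1:
  Position 0 ('a'): freq=3, skip
  Position 1 ('d'): freq=3, skip
  Position 2 ('b'): unique! => answer = 2

2


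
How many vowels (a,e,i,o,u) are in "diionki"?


Input: diionki
Checking each character:
  'd' at position 0: consonant
  'i' at position 1: vowel (running total: 1)
  'i' at position 2: vowel (running total: 2)
  'o' at position 3: vowel (running total: 3)
  'n' at position 4: consonant
  'k' at position 5: consonant
  'i' at position 6: vowel (running total: 4)
Total vowels: 4

4


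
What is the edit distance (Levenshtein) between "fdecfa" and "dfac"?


Computing edit distance: "fdecfa" -> "dfac"
DP table:
           d    f    a    c
      0    1    2    3    4
  f   1    1    1    2    3
  d   2    1    2    2    3
  e   3    2    2    3    3
  c   4    3    3    3    3
  f   5    4    3    4    4
  a   6    5    4    3    4
Edit distance = dp[6][4] = 4

4


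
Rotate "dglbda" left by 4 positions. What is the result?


Input: "dglbda", rotate left by 4
First 4 characters: "dglb"
Remaining characters: "da"
Concatenate remaining + first: "da" + "dglb" = "dadglb"

dadglb


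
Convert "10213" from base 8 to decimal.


Input: "10213" in base 8
Positional expansion:
  Digit '1' (value 1) x 8^4 = 4096
  Digit '0' (value 0) x 8^3 = 0
  Digit '2' (value 2) x 8^2 = 128
  Digit '1' (value 1) x 8^1 = 8
  Digit '3' (value 3) x 8^0 = 3
Sum = 4235

4235


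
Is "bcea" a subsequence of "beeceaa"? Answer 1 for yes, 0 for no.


Check if "bcea" is a subsequence of "beeceaa"
Greedy scan:
  Position 0 ('b'): matches sub[0] = 'b'
  Position 1 ('e'): no match needed
  Position 2 ('e'): no match needed
  Position 3 ('c'): matches sub[1] = 'c'
  Position 4 ('e'): matches sub[2] = 'e'
  Position 5 ('a'): matches sub[3] = 'a'
  Position 6 ('a'): no match needed
All 4 characters matched => is a subsequence

1


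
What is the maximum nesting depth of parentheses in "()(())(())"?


Input: "()(())(())"
Tracking depth:
  Position 0 '(': depth becomes 1
  Position 1 ')': depth becomes 0
  Position 2 '(': depth becomes 1
  Position 3 '(': depth becomes 2
  Position 4 ')': depth becomes 1
  Position 5 ')': depth becomes 0
  Position 6 '(': depth becomes 1
  Position 7 '(': depth becomes 2
  Position 8 ')': depth becomes 1
  Position 9 ')': depth becomes 0
Maximum depth reached: 2

2


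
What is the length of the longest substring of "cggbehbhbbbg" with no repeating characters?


Input: "cggbehbhbbbg"
Sliding window (track last position of each char):
  Position 0 ('c'): window [0,0] length 1 -- new best
  Position 1 ('g'): window [0,1] length 2 -- new best
  Position 2 ('g'): repeat (last at 1), move window start to 2
  Position 2 ('g'): window [2,2] length 1
  Position 3 ('b'): window [2,3] length 2
  Position 4 ('e'): window [2,4] length 3 -- new best
  Position 5 ('h'): window [2,5] length 4 -- new best
  Position 6 ('b'): repeat (last at 3), move window start to 4
  Position 6 ('b'): window [4,6] length 3
  Position 7 ('h'): repeat (last at 5), move window start to 6
  Position 7 ('h'): window [6,7] length 2
  Position 8 ('b'): repeat (last at 6), move window start to 7
  Position 8 ('b'): window [7,8] length 2
  Position 9 ('b'): repeat (last at 8), move window start to 9
  Position 9 ('b'): window [9,9] length 1
  Position 10 ('b'): repeat (last at 9), move window start to 10
  Position 10 ('b'): window [10,10] length 1
  Position 11 ('g'): window [10,11] length 2
Longest substring with no repeats: "gbeh" with length 4

4


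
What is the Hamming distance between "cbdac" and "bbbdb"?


Comparing "cbdac" and "bbbdb" position by position:
  Position 0: 'c' vs 'b' => differ
  Position 1: 'b' vs 'b' => same
  Position 2: 'd' vs 'b' => differ
  Position 3: 'a' vs 'd' => differ
  Position 4: 'c' vs 'b' => differ
Total differences (Hamming distance): 4

4


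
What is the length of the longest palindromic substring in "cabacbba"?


Input: "cabacbba"
Checking substrings for palindromes:
  [0:5] "cabac" (len 5) => palindrome
  [1:4] "aba" (len 3) => palindrome
  [5:7] "bb" (len 2) => palindrome
Longest palindromic substring: "cabac" with length 5

5


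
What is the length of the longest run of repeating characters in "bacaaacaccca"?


Input: "bacaaacaccca"
Scanning for longest run:
  Position 1 ('a'): new char, reset run to 1
  Position 2 ('c'): new char, reset run to 1
  Position 3 ('a'): new char, reset run to 1
  Position 4 ('a'): continues run of 'a', length=2
  Position 5 ('a'): continues run of 'a', length=3
  Position 6 ('c'): new char, reset run to 1
  Position 7 ('a'): new char, reset run to 1
  Position 8 ('c'): new char, reset run to 1
  Position 9 ('c'): continues run of 'c', length=2
  Position 10 ('c'): continues run of 'c', length=3
  Position 11 ('a'): new char, reset run to 1
Longest run: 'a' with length 3

3


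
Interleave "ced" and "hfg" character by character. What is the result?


Interleaving "ced" and "hfg":
  Position 0: 'c' from first, 'h' from second => "ch"
  Position 1: 'e' from first, 'f' from second => "ef"
  Position 2: 'd' from first, 'g' from second => "dg"
Result: chefdg

chefdg


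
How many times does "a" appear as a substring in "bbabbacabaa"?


Searching for "a" in "bbabbacabaa"
Scanning each position:
  Position 0: "b" => no
  Position 1: "b" => no
  Position 2: "a" => MATCH
  Position 3: "b" => no
  Position 4: "b" => no
  Position 5: "a" => MATCH
  Position 6: "c" => no
  Position 7: "a" => MATCH
  Position 8: "b" => no
  Position 9: "a" => MATCH
  Position 10: "a" => MATCH
Total occurrences: 5

5


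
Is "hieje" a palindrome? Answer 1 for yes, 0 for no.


Input: hieje
Reversed: ejeih
  Compare pos 0 ('h') with pos 4 ('e'): MISMATCH
  Compare pos 1 ('i') with pos 3 ('j'): MISMATCH
Result: not a palindrome

0


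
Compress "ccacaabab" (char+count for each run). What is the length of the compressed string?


Input: ccacaabab
Runs:
  'c' x 2 => "c2"
  'a' x 1 => "a1"
  'c' x 1 => "c1"
  'a' x 2 => "a2"
  'b' x 1 => "b1"
  'a' x 1 => "a1"
  'b' x 1 => "b1"
Compressed: "c2a1c1a2b1a1b1"
Compressed length: 14

14


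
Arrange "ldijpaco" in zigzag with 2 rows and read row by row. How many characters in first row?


Zigzag "ldijpaco" into 2 rows:
Placing characters:
  'l' => row 0
  'd' => row 1
  'i' => row 0
  'j' => row 1
  'p' => row 0
  'a' => row 1
  'c' => row 0
  'o' => row 1
Rows:
  Row 0: "lipc"
  Row 1: "djao"
First row length: 4

4


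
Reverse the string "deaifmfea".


Input: deaifmfea
Reading characters right to left:
  Position 8: 'a'
  Position 7: 'e'
  Position 6: 'f'
  Position 5: 'm'
  Position 4: 'f'
  Position 3: 'i'
  Position 2: 'a'
  Position 1: 'e'
  Position 0: 'd'
Reversed: aefmfiaed

aefmfiaed


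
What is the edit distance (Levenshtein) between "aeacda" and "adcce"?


Computing edit distance: "aeacda" -> "adcce"
DP table:
           a    d    c    c    e
      0    1    2    3    4    5
  a   1    0    1    2    3    4
  e   2    1    1    2    3    3
  a   3    2    2    2    3    4
  c   4    3    3    2    2    3
  d   5    4    3    3    3    3
  a   6    5    4    4    4    4
Edit distance = dp[6][5] = 4

4


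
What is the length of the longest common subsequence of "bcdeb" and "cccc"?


LCS of "bcdeb" and "cccc"
DP table:
           c    c    c    c
      0    0    0    0    0
  b   0    0    0    0    0
  c   0    1    1    1    1
  d   0    1    1    1    1
  e   0    1    1    1    1
  b   0    1    1    1    1
LCS length = dp[5][4] = 1

1


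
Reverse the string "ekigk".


Input: ekigk
Reading characters right to left:
  Position 4: 'k'
  Position 3: 'g'
  Position 2: 'i'
  Position 1: 'k'
  Position 0: 'e'
Reversed: kgike

kgike


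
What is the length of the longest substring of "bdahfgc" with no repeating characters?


Input: "bdahfgc"
Sliding window (track last position of each char):
  Position 0 ('b'): window [0,0] length 1 -- new best
  Position 1 ('d'): window [0,1] length 2 -- new best
  Position 2 ('a'): window [0,2] length 3 -- new best
  Position 3 ('h'): window [0,3] length 4 -- new best
  Position 4 ('f'): window [0,4] length 5 -- new best
  Position 5 ('g'): window [0,5] length 6 -- new best
  Position 6 ('c'): window [0,6] length 7 -- new best
Longest substring with no repeats: "bdahfgc" with length 7

7


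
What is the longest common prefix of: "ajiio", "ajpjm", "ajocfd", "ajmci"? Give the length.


Words: ajiio, ajpjm, ajocfd, ajmci
  Position 0: all 'a' => match
  Position 1: all 'j' => match
  Position 2: ('i', 'p', 'o', 'm') => mismatch, stop
LCP = "aj" (length 2)

2


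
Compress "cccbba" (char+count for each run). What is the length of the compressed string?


Input: cccbba
Runs:
  'c' x 3 => "c3"
  'b' x 2 => "b2"
  'a' x 1 => "a1"
Compressed: "c3b2a1"
Compressed length: 6

6


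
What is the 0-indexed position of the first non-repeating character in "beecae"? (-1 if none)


Input: beecae
Character frequencies:
  'a': 1
  'b': 1
  'c': 1
  'e': 3
Scanning left to right for freq == 1:
  Position 0 ('b'): unique! => answer = 0

0


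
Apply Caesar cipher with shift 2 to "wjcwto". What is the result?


Caesar cipher: shift "wjcwto" by 2
  'w' (pos 22) + 2 = pos 24 = 'y'
  'j' (pos 9) + 2 = pos 11 = 'l'
  'c' (pos 2) + 2 = pos 4 = 'e'
  'w' (pos 22) + 2 = pos 24 = 'y'
  't' (pos 19) + 2 = pos 21 = 'v'
  'o' (pos 14) + 2 = pos 16 = 'q'
Result: yleyvq

yleyvq


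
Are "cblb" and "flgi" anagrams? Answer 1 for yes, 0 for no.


Strings: "cblb", "flgi"
Sorted first:  bbcl
Sorted second: fgil
Differ at position 0: 'b' vs 'f' => not anagrams

0


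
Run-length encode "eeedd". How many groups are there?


Input: eeedd
Scanning for consecutive runs:
  Group 1: 'e' x 3 (positions 0-2)
  Group 2: 'd' x 2 (positions 3-4)
Total groups: 2

2


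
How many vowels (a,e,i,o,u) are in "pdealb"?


Input: pdealb
Checking each character:
  'p' at position 0: consonant
  'd' at position 1: consonant
  'e' at position 2: vowel (running total: 1)
  'a' at position 3: vowel (running total: 2)
  'l' at position 4: consonant
  'b' at position 5: consonant
Total vowels: 2

2


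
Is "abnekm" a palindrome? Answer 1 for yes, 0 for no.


Input: abnekm
Reversed: mkenba
  Compare pos 0 ('a') with pos 5 ('m'): MISMATCH
  Compare pos 1 ('b') with pos 4 ('k'): MISMATCH
  Compare pos 2 ('n') with pos 3 ('e'): MISMATCH
Result: not a palindrome

0


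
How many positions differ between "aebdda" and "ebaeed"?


Comparing "aebdda" and "ebaeed" position by position:
  Position 0: 'a' vs 'e' => DIFFER
  Position 1: 'e' vs 'b' => DIFFER
  Position 2: 'b' vs 'a' => DIFFER
  Position 3: 'd' vs 'e' => DIFFER
  Position 4: 'd' vs 'e' => DIFFER
  Position 5: 'a' vs 'd' => DIFFER
Positions that differ: 6

6


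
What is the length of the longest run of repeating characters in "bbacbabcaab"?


Input: "bbacbabcaab"
Scanning for longest run:
  Position 1 ('b'): continues run of 'b', length=2
  Position 2 ('a'): new char, reset run to 1
  Position 3 ('c'): new char, reset run to 1
  Position 4 ('b'): new char, reset run to 1
  Position 5 ('a'): new char, reset run to 1
  Position 6 ('b'): new char, reset run to 1
  Position 7 ('c'): new char, reset run to 1
  Position 8 ('a'): new char, reset run to 1
  Position 9 ('a'): continues run of 'a', length=2
  Position 10 ('b'): new char, reset run to 1
Longest run: 'b' with length 2

2


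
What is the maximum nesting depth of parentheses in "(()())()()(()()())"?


Input: "(()())()()(()()())"
Tracking depth:
  Position 0 '(': depth becomes 1
  Position 1 '(': depth becomes 2
  Position 2 ')': depth becomes 1
  Position 3 '(': depth becomes 2
  Position 4 ')': depth becomes 1
  Position 5 ')': depth becomes 0
  Position 6 '(': depth becomes 1
  Position 7 ')': depth becomes 0
  Position 8 '(': depth becomes 1
  Position 9 ')': depth becomes 0
  Position 10 '(': depth becomes 1
  Position 11 '(': depth becomes 2
  Position 12 ')': depth becomes 1
  Position 13 '(': depth becomes 2
  Position 14 ')': depth becomes 1
  Position 15 '(': depth becomes 2
  Position 16 ')': depth becomes 1
  Position 17 ')': depth becomes 0
Maximum depth reached: 2

2


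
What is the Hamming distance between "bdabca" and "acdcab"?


Comparing "bdabca" and "acdcab" position by position:
  Position 0: 'b' vs 'a' => differ
  Position 1: 'd' vs 'c' => differ
  Position 2: 'a' vs 'd' => differ
  Position 3: 'b' vs 'c' => differ
  Position 4: 'c' vs 'a' => differ
  Position 5: 'a' vs 'b' => differ
Total differences (Hamming distance): 6

6


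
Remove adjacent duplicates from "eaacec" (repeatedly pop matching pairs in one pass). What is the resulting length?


Input: eaacec
Stack-based adjacent duplicate removal:
  Read 'e': push. Stack: e
  Read 'a': push. Stack: ea
  Read 'a': matches stack top 'a' => pop. Stack: e
  Read 'c': push. Stack: ec
  Read 'e': push. Stack: ece
  Read 'c': push. Stack: ecec
Final stack: "ecec" (length 4)

4


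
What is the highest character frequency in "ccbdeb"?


Input: ccbdeb
Character counts:
  'b': 2
  'c': 2
  'd': 1
  'e': 1
Maximum frequency: 2

2


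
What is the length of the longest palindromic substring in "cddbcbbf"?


Input: "cddbcbbf"
Checking substrings for palindromes:
  [3:6] "bcb" (len 3) => palindrome
  [1:3] "dd" (len 2) => palindrome
  [5:7] "bb" (len 2) => palindrome
Longest palindromic substring: "bcb" with length 3

3


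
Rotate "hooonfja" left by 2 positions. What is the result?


Input: "hooonfja", rotate left by 2
First 2 characters: "ho"
Remaining characters: "oonfja"
Concatenate remaining + first: "oonfja" + "ho" = "oonfjaho"

oonfjaho


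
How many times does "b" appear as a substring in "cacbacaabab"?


Searching for "b" in "cacbacaabab"
Scanning each position:
  Position 0: "c" => no
  Position 1: "a" => no
  Position 2: "c" => no
  Position 3: "b" => MATCH
  Position 4: "a" => no
  Position 5: "c" => no
  Position 6: "a" => no
  Position 7: "a" => no
  Position 8: "b" => MATCH
  Position 9: "a" => no
  Position 10: "b" => MATCH
Total occurrences: 3

3


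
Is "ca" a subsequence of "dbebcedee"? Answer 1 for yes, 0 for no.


Check if "ca" is a subsequence of "dbebcedee"
Greedy scan:
  Position 0 ('d'): no match needed
  Position 1 ('b'): no match needed
  Position 2 ('e'): no match needed
  Position 3 ('b'): no match needed
  Position 4 ('c'): matches sub[0] = 'c'
  Position 5 ('e'): no match needed
  Position 6 ('d'): no match needed
  Position 7 ('e'): no match needed
  Position 8 ('e'): no match needed
Only matched 1/2 characters => not a subsequence

0


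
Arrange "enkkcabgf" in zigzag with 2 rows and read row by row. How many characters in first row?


Zigzag "enkkcabgf" into 2 rows:
Placing characters:
  'e' => row 0
  'n' => row 1
  'k' => row 0
  'k' => row 1
  'c' => row 0
  'a' => row 1
  'b' => row 0
  'g' => row 1
  'f' => row 0
Rows:
  Row 0: "ekcbf"
  Row 1: "nkag"
First row length: 5

5


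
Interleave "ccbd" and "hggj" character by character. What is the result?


Interleaving "ccbd" and "hggj":
  Position 0: 'c' from first, 'h' from second => "ch"
  Position 1: 'c' from first, 'g' from second => "cg"
  Position 2: 'b' from first, 'g' from second => "bg"
  Position 3: 'd' from first, 'j' from second => "dj"
Result: chcgbgdj

chcgbgdj


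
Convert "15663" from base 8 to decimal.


Input: "15663" in base 8
Positional expansion:
  Digit '1' (value 1) x 8^4 = 4096
  Digit '5' (value 5) x 8^3 = 2560
  Digit '6' (value 6) x 8^2 = 384
  Digit '6' (value 6) x 8^1 = 48
  Digit '3' (value 3) x 8^0 = 3
Sum = 7091

7091


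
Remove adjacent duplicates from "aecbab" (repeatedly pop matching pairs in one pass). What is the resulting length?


Input: aecbab
Stack-based adjacent duplicate removal:
  Read 'a': push. Stack: a
  Read 'e': push. Stack: ae
  Read 'c': push. Stack: aec
  Read 'b': push. Stack: aecb
  Read 'a': push. Stack: aecba
  Read 'b': push. Stack: aecbab
Final stack: "aecbab" (length 6)

6


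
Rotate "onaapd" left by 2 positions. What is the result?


Input: "onaapd", rotate left by 2
First 2 characters: "on"
Remaining characters: "aapd"
Concatenate remaining + first: "aapd" + "on" = "aapdon"

aapdon


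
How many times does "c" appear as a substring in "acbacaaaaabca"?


Searching for "c" in "acbacaaaaabca"
Scanning each position:
  Position 0: "a" => no
  Position 1: "c" => MATCH
  Position 2: "b" => no
  Position 3: "a" => no
  Position 4: "c" => MATCH
  Position 5: "a" => no
  Position 6: "a" => no
  Position 7: "a" => no
  Position 8: "a" => no
  Position 9: "a" => no
  Position 10: "b" => no
  Position 11: "c" => MATCH
  Position 12: "a" => no
Total occurrences: 3

3


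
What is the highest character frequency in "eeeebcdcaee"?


Input: eeeebcdcaee
Character counts:
  'a': 1
  'b': 1
  'c': 2
  'd': 1
  'e': 6
Maximum frequency: 6

6


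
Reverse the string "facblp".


Input: facblp
Reading characters right to left:
  Position 5: 'p'
  Position 4: 'l'
  Position 3: 'b'
  Position 2: 'c'
  Position 1: 'a'
  Position 0: 'f'
Reversed: plbcaf

plbcaf


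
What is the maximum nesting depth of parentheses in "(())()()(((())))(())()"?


Input: "(())()()(((())))(())()"
Tracking depth:
  Position 0 '(': depth becomes 1
  Position 1 '(': depth becomes 2
  Position 2 ')': depth becomes 1
  Position 3 ')': depth becomes 0
  Position 4 '(': depth becomes 1
  Position 5 ')': depth becomes 0
  Position 6 '(': depth becomes 1
  Position 7 ')': depth becomes 0
  Position 8 '(': depth becomes 1
  Position 9 '(': depth becomes 2
  Position 10 '(': depth becomes 3
  Position 11 '(': depth becomes 4
  Position 12 ')': depth becomes 3
  Position 13 ')': depth becomes 2
  Position 14 ')': depth becomes 1
  Position 15 ')': depth becomes 0
  Position 16 '(': depth becomes 1
  Position 17 '(': depth becomes 2
  Position 18 ')': depth becomes 1
  Position 19 ')': depth becomes 0
  Position 20 '(': depth becomes 1
  Position 21 ')': depth becomes 0
Maximum depth reached: 4

4


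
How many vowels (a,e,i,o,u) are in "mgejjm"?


Input: mgejjm
Checking each character:
  'm' at position 0: consonant
  'g' at position 1: consonant
  'e' at position 2: vowel (running total: 1)
  'j' at position 3: consonant
  'j' at position 4: consonant
  'm' at position 5: consonant
Total vowels: 1

1


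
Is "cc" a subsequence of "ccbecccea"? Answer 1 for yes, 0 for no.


Check if "cc" is a subsequence of "ccbecccea"
Greedy scan:
  Position 0 ('c'): matches sub[0] = 'c'
  Position 1 ('c'): matches sub[1] = 'c'
  Position 2 ('b'): no match needed
  Position 3 ('e'): no match needed
  Position 4 ('c'): no match needed
  Position 5 ('c'): no match needed
  Position 6 ('c'): no match needed
  Position 7 ('e'): no match needed
  Position 8 ('a'): no match needed
All 2 characters matched => is a subsequence

1


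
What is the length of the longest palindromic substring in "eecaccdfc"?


Input: "eecaccdfc"
Checking substrings for palindromes:
  [2:5] "cac" (len 3) => palindrome
  [0:2] "ee" (len 2) => palindrome
  [4:6] "cc" (len 2) => palindrome
Longest palindromic substring: "cac" with length 3

3


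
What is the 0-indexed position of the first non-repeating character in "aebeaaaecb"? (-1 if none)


Input: aebeaaaecb
Character frequencies:
  'a': 4
  'b': 2
  'c': 1
  'e': 3
Scanning left to right for freq == 1:
  Position 0 ('a'): freq=4, skip
  Position 1 ('e'): freq=3, skip
  Position 2 ('b'): freq=2, skip
  Position 3 ('e'): freq=3, skip
  Position 4 ('a'): freq=4, skip
  Position 5 ('a'): freq=4, skip
  Position 6 ('a'): freq=4, skip
  Position 7 ('e'): freq=3, skip
  Position 8 ('c'): unique! => answer = 8

8


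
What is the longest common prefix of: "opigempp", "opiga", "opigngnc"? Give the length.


Words: opigempp, opiga, opigngnc
  Position 0: all 'o' => match
  Position 1: all 'p' => match
  Position 2: all 'i' => match
  Position 3: all 'g' => match
  Position 4: ('e', 'a', 'n') => mismatch, stop
LCP = "opig" (length 4)

4


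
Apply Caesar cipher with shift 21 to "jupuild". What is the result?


Caesar cipher: shift "jupuild" by 21
  'j' (pos 9) + 21 = pos 4 = 'e'
  'u' (pos 20) + 21 = pos 15 = 'p'
  'p' (pos 15) + 21 = pos 10 = 'k'
  'u' (pos 20) + 21 = pos 15 = 'p'
  'i' (pos 8) + 21 = pos 3 = 'd'
  'l' (pos 11) + 21 = pos 6 = 'g'
  'd' (pos 3) + 21 = pos 24 = 'y'
Result: epkpdgy

epkpdgy


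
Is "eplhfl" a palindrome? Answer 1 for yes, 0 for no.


Input: eplhfl
Reversed: lfhlpe
  Compare pos 0 ('e') with pos 5 ('l'): MISMATCH
  Compare pos 1 ('p') with pos 4 ('f'): MISMATCH
  Compare pos 2 ('l') with pos 3 ('h'): MISMATCH
Result: not a palindrome

0


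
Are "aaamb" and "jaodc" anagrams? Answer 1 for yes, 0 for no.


Strings: "aaamb", "jaodc"
Sorted first:  aaabm
Sorted second: acdjo
Differ at position 1: 'a' vs 'c' => not anagrams

0


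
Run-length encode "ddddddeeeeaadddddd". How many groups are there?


Input: ddddddeeeeaadddddd
Scanning for consecutive runs:
  Group 1: 'd' x 6 (positions 0-5)
  Group 2: 'e' x 4 (positions 6-9)
  Group 3: 'a' x 2 (positions 10-11)
  Group 4: 'd' x 6 (positions 12-17)
Total groups: 4

4


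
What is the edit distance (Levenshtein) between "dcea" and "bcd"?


Computing edit distance: "dcea" -> "bcd"
DP table:
           b    c    d
      0    1    2    3
  d   1    1    2    2
  c   2    2    1    2
  e   3    3    2    2
  a   4    4    3    3
Edit distance = dp[4][3] = 3

3


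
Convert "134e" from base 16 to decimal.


Input: "134e" in base 16
Positional expansion:
  Digit '1' (value 1) x 16^3 = 4096
  Digit '3' (value 3) x 16^2 = 768
  Digit '4' (value 4) x 16^1 = 64
  Digit 'e' (value 14) x 16^0 = 14
Sum = 4942

4942


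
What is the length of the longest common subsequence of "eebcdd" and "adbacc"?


LCS of "eebcdd" and "adbacc"
DP table:
           a    d    b    a    c    c
      0    0    0    0    0    0    0
  e   0    0    0    0    0    0    0
  e   0    0    0    0    0    0    0
  b   0    0    0    1    1    1    1
  c   0    0    0    1    1    2    2
  d   0    0    1    1    1    2    2
  d   0    0    1    1    1    2    2
LCS length = dp[6][6] = 2

2


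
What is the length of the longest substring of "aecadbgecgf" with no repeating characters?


Input: "aecadbgecgf"
Sliding window (track last position of each char):
  Position 0 ('a'): window [0,0] length 1 -- new best
  Position 1 ('e'): window [0,1] length 2 -- new best
  Position 2 ('c'): window [0,2] length 3 -- new best
  Position 3 ('a'): repeat (last at 0), move window start to 1
  Position 3 ('a'): window [1,3] length 3
  Position 4 ('d'): window [1,4] length 4 -- new best
  Position 5 ('b'): window [1,5] length 5 -- new best
  Position 6 ('g'): window [1,6] length 6 -- new best
  Position 7 ('e'): repeat (last at 1), move window start to 2
  Position 7 ('e'): window [2,7] length 6
  Position 8 ('c'): repeat (last at 2), move window start to 3
  Position 8 ('c'): window [3,8] length 6
  Position 9 ('g'): repeat (last at 6), move window start to 7
  Position 9 ('g'): window [7,9] length 3
  Position 10 ('f'): window [7,10] length 4
Longest substring with no repeats: "ecadbg" with length 6

6


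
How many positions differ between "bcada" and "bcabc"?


Comparing "bcada" and "bcabc" position by position:
  Position 0: 'b' vs 'b' => same
  Position 1: 'c' vs 'c' => same
  Position 2: 'a' vs 'a' => same
  Position 3: 'd' vs 'b' => DIFFER
  Position 4: 'a' vs 'c' => DIFFER
Positions that differ: 2

2


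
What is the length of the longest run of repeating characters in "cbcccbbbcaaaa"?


Input: "cbcccbbbcaaaa"
Scanning for longest run:
  Position 1 ('b'): new char, reset run to 1
  Position 2 ('c'): new char, reset run to 1
  Position 3 ('c'): continues run of 'c', length=2
  Position 4 ('c'): continues run of 'c', length=3
  Position 5 ('b'): new char, reset run to 1
  Position 6 ('b'): continues run of 'b', length=2
  Position 7 ('b'): continues run of 'b', length=3
  Position 8 ('c'): new char, reset run to 1
  Position 9 ('a'): new char, reset run to 1
  Position 10 ('a'): continues run of 'a', length=2
  Position 11 ('a'): continues run of 'a', length=3
  Position 12 ('a'): continues run of 'a', length=4
Longest run: 'a' with length 4

4


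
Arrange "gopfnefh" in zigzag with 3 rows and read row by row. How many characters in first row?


Zigzag "gopfnefh" into 3 rows:
Placing characters:
  'g' => row 0
  'o' => row 1
  'p' => row 2
  'f' => row 1
  'n' => row 0
  'e' => row 1
  'f' => row 2
  'h' => row 1
Rows:
  Row 0: "gn"
  Row 1: "ofeh"
  Row 2: "pf"
First row length: 2

2


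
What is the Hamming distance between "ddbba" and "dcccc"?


Comparing "ddbba" and "dcccc" position by position:
  Position 0: 'd' vs 'd' => same
  Position 1: 'd' vs 'c' => differ
  Position 2: 'b' vs 'c' => differ
  Position 3: 'b' vs 'c' => differ
  Position 4: 'a' vs 'c' => differ
Total differences (Hamming distance): 4

4


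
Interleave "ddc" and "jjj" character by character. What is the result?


Interleaving "ddc" and "jjj":
  Position 0: 'd' from first, 'j' from second => "dj"
  Position 1: 'd' from first, 'j' from second => "dj"
  Position 2: 'c' from first, 'j' from second => "cj"
Result: djdjcj

djdjcj


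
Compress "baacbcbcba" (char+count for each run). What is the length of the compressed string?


Input: baacbcbcba
Runs:
  'b' x 1 => "b1"
  'a' x 2 => "a2"
  'c' x 1 => "c1"
  'b' x 1 => "b1"
  'c' x 1 => "c1"
  'b' x 1 => "b1"
  'c' x 1 => "c1"
  'b' x 1 => "b1"
  'a' x 1 => "a1"
Compressed: "b1a2c1b1c1b1c1b1a1"
Compressed length: 18

18


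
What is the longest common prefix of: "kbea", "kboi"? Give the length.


Words: kbea, kboi
  Position 0: all 'k' => match
  Position 1: all 'b' => match
  Position 2: ('e', 'o') => mismatch, stop
LCP = "kb" (length 2)

2


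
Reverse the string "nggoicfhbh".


Input: nggoicfhbh
Reading characters right to left:
  Position 9: 'h'
  Position 8: 'b'
  Position 7: 'h'
  Position 6: 'f'
  Position 5: 'c'
  Position 4: 'i'
  Position 3: 'o'
  Position 2: 'g'
  Position 1: 'g'
  Position 0: 'n'
Reversed: hbhfcioggn

hbhfcioggn


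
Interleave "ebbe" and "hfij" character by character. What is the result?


Interleaving "ebbe" and "hfij":
  Position 0: 'e' from first, 'h' from second => "eh"
  Position 1: 'b' from first, 'f' from second => "bf"
  Position 2: 'b' from first, 'i' from second => "bi"
  Position 3: 'e' from first, 'j' from second => "ej"
Result: ehbfbiej

ehbfbiej


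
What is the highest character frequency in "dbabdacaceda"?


Input: dbabdacaceda
Character counts:
  'a': 4
  'b': 2
  'c': 2
  'd': 3
  'e': 1
Maximum frequency: 4

4


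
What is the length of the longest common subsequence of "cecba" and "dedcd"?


LCS of "cecba" and "dedcd"
DP table:
           d    e    d    c    d
      0    0    0    0    0    0
  c   0    0    0    0    1    1
  e   0    0    1    1    1    1
  c   0    0    1    1    2    2
  b   0    0    1    1    2    2
  a   0    0    1    1    2    2
LCS length = dp[5][5] = 2

2


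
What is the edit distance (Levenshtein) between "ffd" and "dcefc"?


Computing edit distance: "ffd" -> "dcefc"
DP table:
           d    c    e    f    c
      0    1    2    3    4    5
  f   1    1    2    3    3    4
  f   2    2    2    3    3    4
  d   3    2    3    3    4    4
Edit distance = dp[3][5] = 4

4


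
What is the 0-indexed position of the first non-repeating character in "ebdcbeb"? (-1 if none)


Input: ebdcbeb
Character frequencies:
  'b': 3
  'c': 1
  'd': 1
  'e': 2
Scanning left to right for freq == 1:
  Position 0 ('e'): freq=2, skip
  Position 1 ('b'): freq=3, skip
  Position 2 ('d'): unique! => answer = 2

2


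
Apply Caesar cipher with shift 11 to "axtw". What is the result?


Caesar cipher: shift "axtw" by 11
  'a' (pos 0) + 11 = pos 11 = 'l'
  'x' (pos 23) + 11 = pos 8 = 'i'
  't' (pos 19) + 11 = pos 4 = 'e'
  'w' (pos 22) + 11 = pos 7 = 'h'
Result: lieh

lieh


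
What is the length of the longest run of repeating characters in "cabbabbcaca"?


Input: "cabbabbcaca"
Scanning for longest run:
  Position 1 ('a'): new char, reset run to 1
  Position 2 ('b'): new char, reset run to 1
  Position 3 ('b'): continues run of 'b', length=2
  Position 4 ('a'): new char, reset run to 1
  Position 5 ('b'): new char, reset run to 1
  Position 6 ('b'): continues run of 'b', length=2
  Position 7 ('c'): new char, reset run to 1
  Position 8 ('a'): new char, reset run to 1
  Position 9 ('c'): new char, reset run to 1
  Position 10 ('a'): new char, reset run to 1
Longest run: 'b' with length 2

2
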